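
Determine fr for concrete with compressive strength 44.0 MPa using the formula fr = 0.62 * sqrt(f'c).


fr = 0.62 * sqrt(44.0)
= 4.113 MPa

4.113


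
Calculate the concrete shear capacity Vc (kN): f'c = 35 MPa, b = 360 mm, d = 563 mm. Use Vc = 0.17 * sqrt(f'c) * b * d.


Vc = 0.17 * sqrt(35) * 360 * 563 / 1000
= 203.84 kN

203.84


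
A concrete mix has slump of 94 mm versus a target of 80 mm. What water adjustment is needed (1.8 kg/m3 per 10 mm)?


Difference = 80 - 94 = -14 mm
Water adjustment = -14 * 1.8 / 10 = -2.5 kg/m3

-2.5


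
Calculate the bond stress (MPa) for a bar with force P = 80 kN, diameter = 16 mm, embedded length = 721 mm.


u = P / (pi * db * ld)
= 80 * 1000 / (pi * 16 * 721)
= 2.207 MPa

2.207


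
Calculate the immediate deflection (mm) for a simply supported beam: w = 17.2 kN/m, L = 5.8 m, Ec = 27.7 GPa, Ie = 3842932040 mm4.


Convert: L = 5.8 m = 5800 mm, Ec = 27.7 GPa = 27700 MPa
delta = 5 * 17.2 * 5800^4 / (384 * 27700 * 3842932040)
= 2.38 mm

2.38


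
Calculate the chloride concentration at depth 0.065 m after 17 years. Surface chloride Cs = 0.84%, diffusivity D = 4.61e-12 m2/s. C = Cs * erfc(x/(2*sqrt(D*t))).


t_seconds = 17 * 365.25 * 24 * 3600 = 536479200.0 s
arg = 0.065 / (2 * sqrt(4.61e-12 * 536479200.0))
= 0.6535
erfc(0.6535) = 0.3554
C = 0.84 * 0.3554 = 0.2985%

0.2985


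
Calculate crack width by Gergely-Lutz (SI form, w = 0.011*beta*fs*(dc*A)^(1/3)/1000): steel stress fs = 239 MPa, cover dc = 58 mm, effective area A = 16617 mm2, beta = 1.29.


w = 0.011 * beta * fs * (dc * A)^(1/3) / 1000
= 0.011 * 1.29 * 239 * (58 * 16617)^(1/3) / 1000
= 0.335 mm

0.335


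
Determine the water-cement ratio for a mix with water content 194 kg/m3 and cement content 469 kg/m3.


w/c = water / cement
w/c = 194 / 469 = 0.414

0.414


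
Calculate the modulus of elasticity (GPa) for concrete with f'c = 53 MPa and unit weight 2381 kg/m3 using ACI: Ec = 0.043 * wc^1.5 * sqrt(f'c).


Ec = 0.043 * 2381^1.5 * sqrt(53) / 1000
= 36.37 GPa

36.37


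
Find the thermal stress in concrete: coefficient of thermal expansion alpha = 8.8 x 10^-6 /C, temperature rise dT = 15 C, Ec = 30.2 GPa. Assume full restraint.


sigma = alpha * dT * Ec
= 8.8e-6 * 15 * 30.2 * 1000
= 3.986 MPa

3.986


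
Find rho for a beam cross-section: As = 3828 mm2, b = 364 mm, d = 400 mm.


rho = As / (b * d)
= 3828 / (364 * 400)
= 0.0263

0.0263


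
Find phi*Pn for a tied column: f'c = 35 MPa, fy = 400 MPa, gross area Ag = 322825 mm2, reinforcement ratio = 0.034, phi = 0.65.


Ast = rho * Ag = 0.034 * 322825 = 10976.05 mm2
phi*Pn = 0.65 * 0.80 * (0.85 * 35 * (322825 - 10976.05) + 400 * 10976.05) / 1000
= 7107.32 kN

7107.32


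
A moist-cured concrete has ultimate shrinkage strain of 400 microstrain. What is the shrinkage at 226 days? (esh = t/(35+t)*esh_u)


esh(226) = 226 / (35 + 226) * 400
= 226 / 261 * 400
= 346.4 microstrain

346.4


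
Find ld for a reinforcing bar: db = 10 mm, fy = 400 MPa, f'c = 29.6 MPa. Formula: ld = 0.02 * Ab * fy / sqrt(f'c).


Ab = pi * 10^2 / 4 = 78.54 mm2
ld = 0.02 * 78.54 * 400 / sqrt(29.6)
= 115.5 mm

115.5


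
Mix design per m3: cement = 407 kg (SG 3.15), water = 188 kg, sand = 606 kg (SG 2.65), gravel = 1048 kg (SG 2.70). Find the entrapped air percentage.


Vol cement = 407 / (3.15 * 1000) = 0.129206 m3
Vol water = 188 / 1000 = 0.188 m3
Vol sand = 606 / (2.65 * 1000) = 0.228679 m3
Vol gravel = 1048 / (2.70 * 1000) = 0.388148 m3
Total solid + water volume = 0.934034 m3
Air = (1 - 0.934034) * 100 = 6.6%

6.6


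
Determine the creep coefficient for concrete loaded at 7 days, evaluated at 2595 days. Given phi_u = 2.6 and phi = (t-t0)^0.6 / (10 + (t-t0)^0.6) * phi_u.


dt = 2595 - 7 = 2588
phi = 2588^0.6 / (10 + 2588^0.6) * 2.6
= 2.386

2.386


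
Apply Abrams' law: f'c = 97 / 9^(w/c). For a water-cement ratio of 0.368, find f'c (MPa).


f'c = 97 / 9^0.368
= 97 / 2.245
= 43.21 MPa

43.21


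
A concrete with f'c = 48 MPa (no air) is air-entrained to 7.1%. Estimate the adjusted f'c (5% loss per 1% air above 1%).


Strength loss = (7.1 - 1) * 5 = 30.5%
f'c = 48 * (1 - 30.5/100)
= 33.36 MPa

33.36


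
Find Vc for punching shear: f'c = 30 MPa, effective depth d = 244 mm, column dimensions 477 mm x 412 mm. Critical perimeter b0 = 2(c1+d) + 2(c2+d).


b0 = 2*(477 + 244) + 2*(412 + 244) = 2754 mm
Vc = 0.33 * sqrt(30) * 2754 * 244 / 1000
= 1214.59 kN

1214.59


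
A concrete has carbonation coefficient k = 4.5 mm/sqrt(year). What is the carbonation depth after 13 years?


depth = k * sqrt(t)
= 4.5 * sqrt(13)
= 16.22 mm

16.22


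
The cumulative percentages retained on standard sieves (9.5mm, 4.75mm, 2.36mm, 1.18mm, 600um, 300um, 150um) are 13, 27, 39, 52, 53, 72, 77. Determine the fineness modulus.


FM = sum(cumulative % retained) / 100
= 333 / 100
= 3.33

3.33


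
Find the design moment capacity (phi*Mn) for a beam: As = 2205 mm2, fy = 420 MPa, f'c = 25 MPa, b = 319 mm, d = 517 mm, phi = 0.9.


a = As * fy / (0.85 * f'c * b)
= 2205 * 420 / (0.85 * 25 * 319)
= 136.6181 mm
Mn = As * fy * (d - a/2) / 10^6
= 415.5327 kN-m
phi*Mn = 0.9 * 415.5327 = 373.98 kN-m

373.98


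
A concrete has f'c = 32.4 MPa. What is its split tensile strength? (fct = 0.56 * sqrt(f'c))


fct = 0.56 * sqrt(32.4)
= 0.56 * 5.692
= 3.188 MPa

3.188


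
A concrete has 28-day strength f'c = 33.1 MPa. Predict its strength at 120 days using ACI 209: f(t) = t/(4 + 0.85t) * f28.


f(120) = 120 / (4 + 0.85 * 120) * 33.1
= 120 / 106.0 * 33.1
= 37.47 MPa

37.47


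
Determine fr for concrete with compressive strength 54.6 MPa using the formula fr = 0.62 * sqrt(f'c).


fr = 0.62 * sqrt(54.6)
= 4.581 MPa

4.581


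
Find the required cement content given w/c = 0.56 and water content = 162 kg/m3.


Cement = water / (w/c)
= 162 / 0.56
= 289.3 kg/m3

289.3


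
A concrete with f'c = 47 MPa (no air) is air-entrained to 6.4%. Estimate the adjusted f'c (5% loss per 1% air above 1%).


Strength loss = (6.4 - 1) * 5 = 27.0%
f'c = 47 * (1 - 27.0/100)
= 34.31 MPa

34.31


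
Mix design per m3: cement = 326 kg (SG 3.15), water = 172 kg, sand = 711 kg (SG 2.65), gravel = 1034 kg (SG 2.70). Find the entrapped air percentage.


Vol cement = 326 / (3.15 * 1000) = 0.103492 m3
Vol water = 172 / 1000 = 0.172 m3
Vol sand = 711 / (2.65 * 1000) = 0.268302 m3
Vol gravel = 1034 / (2.70 * 1000) = 0.382963 m3
Total solid + water volume = 0.926757 m3
Air = (1 - 0.926757) * 100 = 7.32%

7.32


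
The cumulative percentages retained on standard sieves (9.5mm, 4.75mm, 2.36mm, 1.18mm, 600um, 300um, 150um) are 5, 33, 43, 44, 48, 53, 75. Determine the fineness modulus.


FM = sum(cumulative % retained) / 100
= 301 / 100
= 3.01

3.01


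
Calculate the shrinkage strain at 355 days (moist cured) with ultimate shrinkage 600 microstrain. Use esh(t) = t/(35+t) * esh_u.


esh(355) = 355 / (35 + 355) * 600
= 355 / 390 * 600
= 546.2 microstrain

546.2


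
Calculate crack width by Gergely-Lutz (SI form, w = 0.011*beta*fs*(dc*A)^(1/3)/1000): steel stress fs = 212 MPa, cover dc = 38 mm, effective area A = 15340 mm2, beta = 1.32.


w = 0.011 * beta * fs * (dc * A)^(1/3) / 1000
= 0.011 * 1.32 * 212 * (38 * 15340)^(1/3) / 1000
= 0.257 mm

0.257


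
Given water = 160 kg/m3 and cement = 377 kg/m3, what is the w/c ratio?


w/c = water / cement
w/c = 160 / 377 = 0.424

0.424


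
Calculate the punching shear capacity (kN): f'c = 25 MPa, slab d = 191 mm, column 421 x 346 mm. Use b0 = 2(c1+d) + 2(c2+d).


b0 = 2*(421 + 191) + 2*(346 + 191) = 2298 mm
Vc = 0.33 * sqrt(25) * 2298 * 191 / 1000
= 724.21 kN

724.21


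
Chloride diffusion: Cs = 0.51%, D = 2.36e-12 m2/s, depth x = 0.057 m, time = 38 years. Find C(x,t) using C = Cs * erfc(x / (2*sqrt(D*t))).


t_seconds = 38 * 365.25 * 24 * 3600 = 1199188800.0 s
arg = 0.057 / (2 * sqrt(2.36e-12 * 1199188800.0))
= 0.5357
erfc(0.5357) = 0.4487
C = 0.51 * 0.4487 = 0.2288%

0.2288


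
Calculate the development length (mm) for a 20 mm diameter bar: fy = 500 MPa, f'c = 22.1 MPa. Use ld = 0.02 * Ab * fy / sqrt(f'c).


Ab = pi * 20^2 / 4 = 314.159 mm2
ld = 0.02 * 314.159 * 500 / sqrt(22.1)
= 668.3 mm

668.3


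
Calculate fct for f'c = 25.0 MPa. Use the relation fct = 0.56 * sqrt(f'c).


fct = 0.56 * sqrt(25.0)
= 0.56 * 5.0
= 2.8 MPa

2.8


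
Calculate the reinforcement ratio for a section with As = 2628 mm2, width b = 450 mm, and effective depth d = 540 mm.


rho = As / (b * d)
= 2628 / (450 * 540)
= 0.0108

0.0108


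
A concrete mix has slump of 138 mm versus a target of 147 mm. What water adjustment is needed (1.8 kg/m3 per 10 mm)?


Difference = 147 - 138 = 9 mm
Water adjustment = 9 * 1.8 / 10 = 1.6 kg/m3

1.6


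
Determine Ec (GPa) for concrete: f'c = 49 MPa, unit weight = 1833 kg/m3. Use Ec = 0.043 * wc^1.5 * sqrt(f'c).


Ec = 0.043 * 1833^1.5 * sqrt(49) / 1000
= 23.62 GPa

23.62


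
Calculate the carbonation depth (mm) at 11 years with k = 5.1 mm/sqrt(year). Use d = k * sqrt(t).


depth = k * sqrt(t)
= 5.1 * sqrt(11)
= 16.91 mm

16.91


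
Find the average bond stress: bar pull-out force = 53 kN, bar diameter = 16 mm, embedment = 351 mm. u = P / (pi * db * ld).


u = P / (pi * db * ld)
= 53 * 1000 / (pi * 16 * 351)
= 3.004 MPa

3.004


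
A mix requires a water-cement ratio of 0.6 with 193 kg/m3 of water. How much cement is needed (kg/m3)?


Cement = water / (w/c)
= 193 / 0.6
= 321.7 kg/m3

321.7


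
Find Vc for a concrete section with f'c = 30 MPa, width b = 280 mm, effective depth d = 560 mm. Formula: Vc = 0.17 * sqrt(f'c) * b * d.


Vc = 0.17 * sqrt(30) * 280 * 560 / 1000
= 146.0 kN

146.0


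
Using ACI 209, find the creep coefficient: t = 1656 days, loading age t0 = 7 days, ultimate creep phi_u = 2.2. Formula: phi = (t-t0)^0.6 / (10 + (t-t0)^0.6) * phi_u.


dt = 1656 - 7 = 1649
phi = 1649^0.6 / (10 + 1649^0.6) * 2.2
= 1.969

1.969


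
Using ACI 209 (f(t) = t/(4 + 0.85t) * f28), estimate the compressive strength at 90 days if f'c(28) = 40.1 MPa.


f(90) = 90 / (4 + 0.85 * 90) * 40.1
= 90 / 80.5 * 40.1
= 44.83 MPa

44.83


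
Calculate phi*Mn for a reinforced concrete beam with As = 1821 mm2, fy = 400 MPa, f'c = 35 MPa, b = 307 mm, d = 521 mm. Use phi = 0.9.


a = As * fy / (0.85 * f'c * b)
= 1821 * 400 / (0.85 * 35 * 307)
= 79.7526 mm
Mn = As * fy * (d - a/2) / 10^6
= 350.4505 kN-m
phi*Mn = 0.9 * 350.4505 = 315.41 kN-m

315.41


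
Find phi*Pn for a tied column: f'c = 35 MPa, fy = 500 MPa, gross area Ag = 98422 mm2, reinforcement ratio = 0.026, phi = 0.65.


Ast = rho * Ag = 0.026 * 98422 = 2558.972 mm2
phi*Pn = 0.65 * 0.80 * (0.85 * 35 * (98422 - 2558.972) + 500 * 2558.972) / 1000
= 2148.33 kN

2148.33


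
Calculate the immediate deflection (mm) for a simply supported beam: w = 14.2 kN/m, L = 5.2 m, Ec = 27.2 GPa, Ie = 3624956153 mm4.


Convert: L = 5.2 m = 5200 mm, Ec = 27.2 GPa = 27200 MPa
delta = 5 * 14.2 * 5200^4 / (384 * 27200 * 3624956153)
= 1.37 mm

1.37


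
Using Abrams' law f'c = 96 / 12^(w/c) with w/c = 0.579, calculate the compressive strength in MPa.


f'c = 96 / 12^0.579
= 96 / 4.215
= 22.77 MPa

22.77


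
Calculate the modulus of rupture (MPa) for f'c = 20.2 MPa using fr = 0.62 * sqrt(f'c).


fr = 0.62 * sqrt(20.2)
= 2.787 MPa

2.787


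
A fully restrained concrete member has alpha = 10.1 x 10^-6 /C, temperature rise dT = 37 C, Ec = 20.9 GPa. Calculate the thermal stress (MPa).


sigma = alpha * dT * Ec
= 10.1e-6 * 37 * 20.9 * 1000
= 7.81 MPa

7.81


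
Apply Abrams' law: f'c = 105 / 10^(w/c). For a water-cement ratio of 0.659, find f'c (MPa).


f'c = 105 / 10^0.659
= 105 / 4.56
= 23.02 MPa

23.02


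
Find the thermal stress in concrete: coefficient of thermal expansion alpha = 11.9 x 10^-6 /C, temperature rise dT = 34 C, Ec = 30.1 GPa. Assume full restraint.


sigma = alpha * dT * Ec
= 11.9e-6 * 34 * 30.1 * 1000
= 12.178 MPa

12.178


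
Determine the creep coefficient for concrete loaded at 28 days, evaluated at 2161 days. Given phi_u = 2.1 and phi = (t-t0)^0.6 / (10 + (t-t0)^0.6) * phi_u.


dt = 2161 - 28 = 2133
phi = 2133^0.6 / (10 + 2133^0.6) * 2.1
= 1.908

1.908


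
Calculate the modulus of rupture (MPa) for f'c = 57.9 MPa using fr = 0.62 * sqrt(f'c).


fr = 0.62 * sqrt(57.9)
= 4.718 MPa

4.718


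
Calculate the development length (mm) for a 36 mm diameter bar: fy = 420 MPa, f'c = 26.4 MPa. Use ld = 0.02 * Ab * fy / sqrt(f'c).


Ab = pi * 36^2 / 4 = 1017.876 mm2
ld = 0.02 * 1017.876 * 420 / sqrt(26.4)
= 1664.1 mm

1664.1


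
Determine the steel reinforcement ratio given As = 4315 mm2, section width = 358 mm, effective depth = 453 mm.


rho = As / (b * d)
= 4315 / (358 * 453)
= 0.0266

0.0266


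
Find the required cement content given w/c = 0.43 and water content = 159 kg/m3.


Cement = water / (w/c)
= 159 / 0.43
= 369.8 kg/m3

369.8


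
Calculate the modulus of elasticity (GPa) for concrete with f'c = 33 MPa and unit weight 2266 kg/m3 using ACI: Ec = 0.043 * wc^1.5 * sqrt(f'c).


Ec = 0.043 * 2266^1.5 * sqrt(33) / 1000
= 26.64 GPa

26.64


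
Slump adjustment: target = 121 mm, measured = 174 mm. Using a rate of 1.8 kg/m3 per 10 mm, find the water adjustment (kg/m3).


Difference = 121 - 174 = -53 mm
Water adjustment = -53 * 1.8 / 10 = -9.5 kg/m3

-9.5


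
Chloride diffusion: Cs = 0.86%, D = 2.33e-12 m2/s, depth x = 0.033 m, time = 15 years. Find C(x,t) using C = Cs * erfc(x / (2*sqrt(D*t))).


t_seconds = 15 * 365.25 * 24 * 3600 = 473364000.0 s
arg = 0.033 / (2 * sqrt(2.33e-12 * 473364000.0))
= 0.4968
erfc(0.4968) = 0.4823
C = 0.86 * 0.4823 = 0.4148%

0.4148


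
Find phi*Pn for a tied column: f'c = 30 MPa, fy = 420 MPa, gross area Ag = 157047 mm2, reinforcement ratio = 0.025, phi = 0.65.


Ast = rho * Ag = 0.025 * 157047 = 3926.175 mm2
phi*Pn = 0.65 * 0.80 * (0.85 * 30 * (157047 - 3926.175) + 420 * 3926.175) / 1000
= 2887.86 kN

2887.86


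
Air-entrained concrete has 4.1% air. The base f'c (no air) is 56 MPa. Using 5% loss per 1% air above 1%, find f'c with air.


Strength loss = (4.1 - 1) * 5 = 15.5%
f'c = 56 * (1 - 15.5/100)
= 47.32 MPa

47.32


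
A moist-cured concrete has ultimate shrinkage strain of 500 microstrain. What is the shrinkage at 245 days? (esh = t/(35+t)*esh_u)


esh(245) = 245 / (35 + 245) * 500
= 245 / 280 * 500
= 437.5 microstrain

437.5


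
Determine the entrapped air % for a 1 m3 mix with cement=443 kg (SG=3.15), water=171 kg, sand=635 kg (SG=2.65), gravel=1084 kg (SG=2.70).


Vol cement = 443 / (3.15 * 1000) = 0.140635 m3
Vol water = 171 / 1000 = 0.171 m3
Vol sand = 635 / (2.65 * 1000) = 0.239623 m3
Vol gravel = 1084 / (2.70 * 1000) = 0.401481 m3
Total solid + water volume = 0.952739 m3
Air = (1 - 0.952739) * 100 = 4.73%

4.73


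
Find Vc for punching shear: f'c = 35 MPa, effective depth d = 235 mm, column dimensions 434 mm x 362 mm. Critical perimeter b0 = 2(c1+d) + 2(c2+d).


b0 = 2*(434 + 235) + 2*(362 + 235) = 2532 mm
Vc = 0.33 * sqrt(35) * 2532 * 235 / 1000
= 1161.66 kN

1161.66


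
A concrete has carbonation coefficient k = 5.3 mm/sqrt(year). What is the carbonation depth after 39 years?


depth = k * sqrt(t)
= 5.3 * sqrt(39)
= 33.1 mm

33.1


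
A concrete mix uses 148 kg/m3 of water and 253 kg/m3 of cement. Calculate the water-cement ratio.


w/c = water / cement
w/c = 148 / 253 = 0.585

0.585


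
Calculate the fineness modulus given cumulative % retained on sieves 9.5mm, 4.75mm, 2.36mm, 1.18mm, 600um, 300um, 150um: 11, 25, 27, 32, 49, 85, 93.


FM = sum(cumulative % retained) / 100
= 322 / 100
= 3.22

3.22


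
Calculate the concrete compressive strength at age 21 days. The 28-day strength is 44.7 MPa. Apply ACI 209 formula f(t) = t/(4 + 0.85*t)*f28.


f(21) = 21 / (4 + 0.85 * 21) * 44.7
= 21 / 21.85 * 44.7
= 42.96 MPa

42.96


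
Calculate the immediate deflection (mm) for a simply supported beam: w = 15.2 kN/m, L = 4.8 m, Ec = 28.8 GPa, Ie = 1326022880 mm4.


Convert: L = 4.8 m = 4800 mm, Ec = 28.8 GPa = 28800 MPa
delta = 5 * 15.2 * 4800^4 / (384 * 28800 * 1326022880)
= 2.75 mm

2.75


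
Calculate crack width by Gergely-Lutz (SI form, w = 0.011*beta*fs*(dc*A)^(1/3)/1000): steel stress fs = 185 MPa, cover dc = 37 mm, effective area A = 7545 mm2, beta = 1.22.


w = 0.011 * beta * fs * (dc * A)^(1/3) / 1000
= 0.011 * 1.22 * 185 * (37 * 7545)^(1/3) / 1000
= 0.162 mm

0.162


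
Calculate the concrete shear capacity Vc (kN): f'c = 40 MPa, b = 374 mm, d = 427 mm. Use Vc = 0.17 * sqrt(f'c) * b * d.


Vc = 0.17 * sqrt(40) * 374 * 427 / 1000
= 171.7 kN

171.7


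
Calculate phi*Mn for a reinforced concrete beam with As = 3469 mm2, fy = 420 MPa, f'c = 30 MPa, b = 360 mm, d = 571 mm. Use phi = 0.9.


a = As * fy / (0.85 * f'c * b)
= 3469 * 420 / (0.85 * 30 * 360)
= 158.7124 mm
Mn = As * fy * (d - a/2) / 10^6
= 716.3152 kN-m
phi*Mn = 0.9 * 716.3152 = 644.68 kN-m

644.68


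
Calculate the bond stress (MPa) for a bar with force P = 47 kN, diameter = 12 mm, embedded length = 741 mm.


u = P / (pi * db * ld)
= 47 * 1000 / (pi * 12 * 741)
= 1.682 MPa

1.682


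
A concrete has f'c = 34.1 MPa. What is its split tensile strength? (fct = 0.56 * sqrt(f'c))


fct = 0.56 * sqrt(34.1)
= 0.56 * 5.84
= 3.27 MPa

3.27


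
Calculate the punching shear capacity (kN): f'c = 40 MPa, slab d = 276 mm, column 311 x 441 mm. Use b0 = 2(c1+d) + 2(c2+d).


b0 = 2*(311 + 276) + 2*(441 + 276) = 2608 mm
Vc = 0.33 * sqrt(40) * 2608 * 276 / 1000
= 1502.31 kN

1502.31


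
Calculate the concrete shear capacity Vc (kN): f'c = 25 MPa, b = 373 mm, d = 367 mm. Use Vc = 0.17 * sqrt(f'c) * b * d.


Vc = 0.17 * sqrt(25) * 373 * 367 / 1000
= 116.36 kN

116.36


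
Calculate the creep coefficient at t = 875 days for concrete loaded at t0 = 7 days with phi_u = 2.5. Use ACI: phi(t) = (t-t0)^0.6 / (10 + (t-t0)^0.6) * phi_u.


dt = 875 - 7 = 868
phi = 868^0.6 / (10 + 868^0.6) * 2.5
= 2.132

2.132


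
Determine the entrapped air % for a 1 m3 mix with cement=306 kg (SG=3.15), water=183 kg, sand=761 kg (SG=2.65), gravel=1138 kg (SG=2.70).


Vol cement = 306 / (3.15 * 1000) = 0.097143 m3
Vol water = 183 / 1000 = 0.183 m3
Vol sand = 761 / (2.65 * 1000) = 0.28717 m3
Vol gravel = 1138 / (2.70 * 1000) = 0.421481 m3
Total solid + water volume = 0.988794 m3
Air = (1 - 0.988794) * 100 = 1.12%

1.12


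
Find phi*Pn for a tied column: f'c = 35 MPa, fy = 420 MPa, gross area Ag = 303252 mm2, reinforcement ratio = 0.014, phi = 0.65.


Ast = rho * Ag = 0.014 * 303252 = 4245.528 mm2
phi*Pn = 0.65 * 0.80 * (0.85 * 35 * (303252 - 4245.528) + 420 * 4245.528) / 1000
= 5552.85 kN

5552.85


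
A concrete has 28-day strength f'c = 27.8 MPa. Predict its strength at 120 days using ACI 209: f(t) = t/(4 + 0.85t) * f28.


f(120) = 120 / (4 + 0.85 * 120) * 27.8
= 120 / 106.0 * 27.8
= 31.47 MPa

31.47


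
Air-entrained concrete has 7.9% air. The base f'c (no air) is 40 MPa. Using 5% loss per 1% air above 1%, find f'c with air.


Strength loss = (7.9 - 1) * 5 = 34.5%
f'c = 40 * (1 - 34.5/100)
= 26.2 MPa

26.2


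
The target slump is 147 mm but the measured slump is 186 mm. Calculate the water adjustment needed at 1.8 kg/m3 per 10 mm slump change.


Difference = 147 - 186 = -39 mm
Water adjustment = -39 * 1.8 / 10 = -7.0 kg/m3

-7.0


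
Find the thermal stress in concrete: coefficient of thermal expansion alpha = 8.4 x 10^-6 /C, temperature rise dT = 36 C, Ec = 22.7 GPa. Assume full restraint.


sigma = alpha * dT * Ec
= 8.4e-6 * 36 * 22.7 * 1000
= 6.864 MPa

6.864


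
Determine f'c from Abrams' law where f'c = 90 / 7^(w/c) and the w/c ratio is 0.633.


f'c = 90 / 7^0.633
= 90 / 3.427
= 26.26 MPa

26.26


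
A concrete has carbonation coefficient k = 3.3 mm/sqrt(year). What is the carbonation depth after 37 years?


depth = k * sqrt(t)
= 3.3 * sqrt(37)
= 20.07 mm

20.07


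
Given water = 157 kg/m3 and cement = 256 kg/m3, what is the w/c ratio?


w/c = water / cement
w/c = 157 / 256 = 0.613

0.613


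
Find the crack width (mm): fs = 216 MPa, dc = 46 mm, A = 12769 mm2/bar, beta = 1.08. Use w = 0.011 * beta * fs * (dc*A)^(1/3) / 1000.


w = 0.011 * beta * fs * (dc * A)^(1/3) / 1000
= 0.011 * 1.08 * 216 * (46 * 12769)^(1/3) / 1000
= 0.215 mm

0.215


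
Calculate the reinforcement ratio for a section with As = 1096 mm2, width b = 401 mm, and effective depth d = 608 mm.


rho = As / (b * d)
= 1096 / (401 * 608)
= 0.0045

0.0045


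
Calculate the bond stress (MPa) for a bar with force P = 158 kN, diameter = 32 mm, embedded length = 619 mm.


u = P / (pi * db * ld)
= 158 * 1000 / (pi * 32 * 619)
= 2.539 MPa

2.539


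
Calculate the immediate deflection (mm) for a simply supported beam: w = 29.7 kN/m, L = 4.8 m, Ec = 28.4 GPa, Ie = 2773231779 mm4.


Convert: L = 4.8 m = 4800 mm, Ec = 28.4 GPa = 28400 MPa
delta = 5 * 29.7 * 4800^4 / (384 * 28400 * 2773231779)
= 2.61 mm

2.61


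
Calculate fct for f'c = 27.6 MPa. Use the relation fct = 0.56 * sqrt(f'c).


fct = 0.56 * sqrt(27.6)
= 0.56 * 5.254
= 2.942 MPa

2.942


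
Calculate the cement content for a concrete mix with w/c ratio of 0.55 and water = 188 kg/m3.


Cement = water / (w/c)
= 188 / 0.55
= 341.8 kg/m3

341.8


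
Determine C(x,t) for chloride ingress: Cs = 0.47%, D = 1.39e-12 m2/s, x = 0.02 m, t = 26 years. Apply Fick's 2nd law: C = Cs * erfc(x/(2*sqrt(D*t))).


t_seconds = 26 * 365.25 * 24 * 3600 = 820497600.0 s
arg = 0.02 / (2 * sqrt(1.39e-12 * 820497600.0))
= 0.2961
erfc(0.2961) = 0.6754
C = 0.47 * 0.6754 = 0.3174%

0.3174


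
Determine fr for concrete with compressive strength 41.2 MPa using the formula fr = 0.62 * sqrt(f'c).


fr = 0.62 * sqrt(41.2)
= 3.98 MPa

3.98


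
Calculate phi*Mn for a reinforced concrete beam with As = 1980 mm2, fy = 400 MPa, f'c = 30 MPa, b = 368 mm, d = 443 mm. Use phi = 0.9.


a = As * fy / (0.85 * f'c * b)
= 1980 * 400 / (0.85 * 30 * 368)
= 84.399 mm
Mn = As * fy * (d - a/2) / 10^6
= 317.434 kN-m
phi*Mn = 0.9 * 317.434 = 285.69 kN-m

285.69


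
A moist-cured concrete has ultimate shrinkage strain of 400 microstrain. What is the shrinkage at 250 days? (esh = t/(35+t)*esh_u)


esh(250) = 250 / (35 + 250) * 400
= 250 / 285 * 400
= 350.9 microstrain

350.9


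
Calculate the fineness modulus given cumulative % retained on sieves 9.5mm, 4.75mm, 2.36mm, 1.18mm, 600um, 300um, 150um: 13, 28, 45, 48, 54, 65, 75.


FM = sum(cumulative % retained) / 100
= 328 / 100
= 3.28

3.28


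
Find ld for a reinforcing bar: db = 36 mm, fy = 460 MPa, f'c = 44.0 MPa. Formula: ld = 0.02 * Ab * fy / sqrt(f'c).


Ab = pi * 36^2 / 4 = 1017.876 mm2
ld = 0.02 * 1017.876 * 460 / sqrt(44.0)
= 1411.7 mm

1411.7


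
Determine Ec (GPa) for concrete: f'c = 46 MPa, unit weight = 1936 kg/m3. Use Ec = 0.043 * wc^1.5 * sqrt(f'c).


Ec = 0.043 * 1936^1.5 * sqrt(46) / 1000
= 24.84 GPa

24.84


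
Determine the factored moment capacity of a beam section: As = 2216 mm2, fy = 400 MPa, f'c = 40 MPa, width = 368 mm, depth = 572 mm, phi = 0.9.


a = As * fy / (0.85 * f'c * b)
= 2216 * 400 / (0.85 * 40 * 368)
= 70.844 mm
Mn = As * fy * (d - a/2) / 10^6
= 475.6227 kN-m
phi*Mn = 0.9 * 475.6227 = 428.06 kN-m

428.06


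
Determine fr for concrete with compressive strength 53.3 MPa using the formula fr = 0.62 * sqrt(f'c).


fr = 0.62 * sqrt(53.3)
= 4.526 MPa

4.526


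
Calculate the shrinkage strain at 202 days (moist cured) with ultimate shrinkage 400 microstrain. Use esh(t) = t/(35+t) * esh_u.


esh(202) = 202 / (35 + 202) * 400
= 202 / 237 * 400
= 340.9 microstrain

340.9


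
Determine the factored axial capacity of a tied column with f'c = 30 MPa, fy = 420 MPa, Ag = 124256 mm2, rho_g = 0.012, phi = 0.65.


Ast = rho * Ag = 0.012 * 124256 = 1491.072 mm2
phi*Pn = 0.65 * 0.80 * (0.85 * 30 * (124256 - 1491.072) + 420 * 1491.072) / 1000
= 1953.51 kN

1953.51


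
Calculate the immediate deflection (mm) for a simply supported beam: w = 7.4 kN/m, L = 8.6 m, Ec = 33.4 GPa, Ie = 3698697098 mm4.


Convert: L = 8.6 m = 8600 mm, Ec = 33.4 GPa = 33400 MPa
delta = 5 * 7.4 * 8600^4 / (384 * 33400 * 3698697098)
= 4.27 mm

4.27


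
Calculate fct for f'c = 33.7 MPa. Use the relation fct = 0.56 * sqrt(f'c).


fct = 0.56 * sqrt(33.7)
= 0.56 * 5.805
= 3.251 MPa

3.251


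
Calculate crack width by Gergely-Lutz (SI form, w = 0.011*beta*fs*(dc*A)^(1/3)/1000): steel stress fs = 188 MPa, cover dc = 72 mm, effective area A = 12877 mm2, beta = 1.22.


w = 0.011 * beta * fs * (dc * A)^(1/3) / 1000
= 0.011 * 1.22 * 188 * (72 * 12877)^(1/3) / 1000
= 0.246 mm

0.246


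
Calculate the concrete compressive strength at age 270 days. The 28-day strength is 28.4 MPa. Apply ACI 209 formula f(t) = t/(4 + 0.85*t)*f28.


f(270) = 270 / (4 + 0.85 * 270) * 28.4
= 270 / 233.5 * 28.4
= 32.84 MPa

32.84


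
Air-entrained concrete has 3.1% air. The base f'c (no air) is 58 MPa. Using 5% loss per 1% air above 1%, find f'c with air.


Strength loss = (3.1 - 1) * 5 = 10.5%
f'c = 58 * (1 - 10.5/100)
= 51.91 MPa

51.91


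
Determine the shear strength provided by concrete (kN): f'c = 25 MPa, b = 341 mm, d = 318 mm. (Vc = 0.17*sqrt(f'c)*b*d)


Vc = 0.17 * sqrt(25) * 341 * 318 / 1000
= 92.17 kN

92.17


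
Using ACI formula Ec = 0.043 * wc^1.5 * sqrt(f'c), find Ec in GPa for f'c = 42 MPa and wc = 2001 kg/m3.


Ec = 0.043 * 2001^1.5 * sqrt(42) / 1000
= 24.94 GPa

24.94


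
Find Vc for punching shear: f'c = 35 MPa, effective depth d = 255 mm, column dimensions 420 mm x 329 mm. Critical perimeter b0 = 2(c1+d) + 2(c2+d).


b0 = 2*(420 + 255) + 2*(329 + 255) = 2518 mm
Vc = 0.33 * sqrt(35) * 2518 * 255 / 1000
= 1253.56 kN

1253.56


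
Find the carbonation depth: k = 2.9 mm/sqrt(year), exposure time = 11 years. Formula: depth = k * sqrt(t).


depth = k * sqrt(t)
= 2.9 * sqrt(11)
= 9.62 mm

9.62


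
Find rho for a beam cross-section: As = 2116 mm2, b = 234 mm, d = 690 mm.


rho = As / (b * d)
= 2116 / (234 * 690)
= 0.0131

0.0131


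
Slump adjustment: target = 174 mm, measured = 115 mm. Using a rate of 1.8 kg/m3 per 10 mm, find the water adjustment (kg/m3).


Difference = 174 - 115 = 59 mm
Water adjustment = 59 * 1.8 / 10 = 10.6 kg/m3

10.6


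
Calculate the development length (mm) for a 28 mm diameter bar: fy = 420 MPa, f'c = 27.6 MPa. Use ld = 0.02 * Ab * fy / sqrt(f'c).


Ab = pi * 28^2 / 4 = 615.752 mm2
ld = 0.02 * 615.752 * 420 / sqrt(27.6)
= 984.5 mm

984.5


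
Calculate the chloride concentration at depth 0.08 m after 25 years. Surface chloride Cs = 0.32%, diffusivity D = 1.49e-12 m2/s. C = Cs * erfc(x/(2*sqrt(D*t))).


t_seconds = 25 * 365.25 * 24 * 3600 = 788940000.0 s
arg = 0.08 / (2 * sqrt(1.49e-12 * 788940000.0))
= 1.1667
erfc(1.1667) = 0.099
C = 0.32 * 0.099 = 0.0317%

0.0317


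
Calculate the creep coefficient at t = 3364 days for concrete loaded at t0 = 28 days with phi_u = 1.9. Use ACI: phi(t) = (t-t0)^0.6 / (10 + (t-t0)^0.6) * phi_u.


dt = 3364 - 28 = 3336
phi = 3336^0.6 / (10 + 3336^0.6) * 1.9
= 1.764

1.764


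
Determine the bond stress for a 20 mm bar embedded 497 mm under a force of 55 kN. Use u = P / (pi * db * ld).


u = P / (pi * db * ld)
= 55 * 1000 / (pi * 20 * 497)
= 1.761 MPa

1.761


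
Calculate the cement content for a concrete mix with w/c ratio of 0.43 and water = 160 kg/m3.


Cement = water / (w/c)
= 160 / 0.43
= 372.1 kg/m3

372.1


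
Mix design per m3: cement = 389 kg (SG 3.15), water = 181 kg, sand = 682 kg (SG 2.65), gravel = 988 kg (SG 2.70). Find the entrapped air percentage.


Vol cement = 389 / (3.15 * 1000) = 0.123492 m3
Vol water = 181 / 1000 = 0.181 m3
Vol sand = 682 / (2.65 * 1000) = 0.257358 m3
Vol gravel = 988 / (2.70 * 1000) = 0.365926 m3
Total solid + water volume = 0.927776 m3
Air = (1 - 0.927776) * 100 = 7.22%

7.22


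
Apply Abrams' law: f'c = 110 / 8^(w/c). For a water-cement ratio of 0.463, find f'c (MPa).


f'c = 110 / 8^0.463
= 110 / 2.619
= 42.0 MPa

42.0


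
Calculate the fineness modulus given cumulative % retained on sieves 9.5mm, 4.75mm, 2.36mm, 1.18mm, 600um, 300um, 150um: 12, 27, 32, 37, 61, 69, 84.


FM = sum(cumulative % retained) / 100
= 322 / 100
= 3.22

3.22


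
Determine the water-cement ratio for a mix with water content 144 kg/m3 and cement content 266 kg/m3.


w/c = water / cement
w/c = 144 / 266 = 0.541

0.541


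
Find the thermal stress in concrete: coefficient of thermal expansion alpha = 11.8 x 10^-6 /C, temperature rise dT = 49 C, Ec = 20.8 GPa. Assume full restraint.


sigma = alpha * dT * Ec
= 11.8e-6 * 49 * 20.8 * 1000
= 12.027 MPa

12.027


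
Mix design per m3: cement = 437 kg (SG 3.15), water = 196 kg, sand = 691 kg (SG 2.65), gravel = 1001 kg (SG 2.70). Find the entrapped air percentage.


Vol cement = 437 / (3.15 * 1000) = 0.13873 m3
Vol water = 196 / 1000 = 0.196 m3
Vol sand = 691 / (2.65 * 1000) = 0.260755 m3
Vol gravel = 1001 / (2.70 * 1000) = 0.370741 m3
Total solid + water volume = 0.966226 m3
Air = (1 - 0.966226) * 100 = 3.38%

3.38


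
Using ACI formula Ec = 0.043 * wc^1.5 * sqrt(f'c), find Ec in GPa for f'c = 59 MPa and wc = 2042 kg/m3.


Ec = 0.043 * 2042^1.5 * sqrt(59) / 1000
= 30.48 GPa

30.48


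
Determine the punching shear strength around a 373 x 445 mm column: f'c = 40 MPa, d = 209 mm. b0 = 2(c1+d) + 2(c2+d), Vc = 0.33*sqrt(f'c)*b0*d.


b0 = 2*(373 + 209) + 2*(445 + 209) = 2472 mm
Vc = 0.33 * sqrt(40) * 2472 * 209 / 1000
= 1078.3 kN

1078.3


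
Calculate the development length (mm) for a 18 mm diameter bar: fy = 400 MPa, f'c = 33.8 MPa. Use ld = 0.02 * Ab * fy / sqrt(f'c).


Ab = pi * 18^2 / 4 = 254.469 mm2
ld = 0.02 * 254.469 * 400 / sqrt(33.8)
= 350.2 mm

350.2


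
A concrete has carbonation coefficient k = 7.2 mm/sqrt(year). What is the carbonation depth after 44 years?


depth = k * sqrt(t)
= 7.2 * sqrt(44)
= 47.76 mm

47.76


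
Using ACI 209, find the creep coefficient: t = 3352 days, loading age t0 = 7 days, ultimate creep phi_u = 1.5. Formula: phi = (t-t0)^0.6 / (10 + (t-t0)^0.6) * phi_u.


dt = 3352 - 7 = 3345
phi = 3345^0.6 / (10 + 3345^0.6) * 1.5
= 1.393

1.393


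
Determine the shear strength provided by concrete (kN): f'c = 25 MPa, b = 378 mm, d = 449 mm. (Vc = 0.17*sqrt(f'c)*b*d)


Vc = 0.17 * sqrt(25) * 378 * 449 / 1000
= 144.26 kN

144.26


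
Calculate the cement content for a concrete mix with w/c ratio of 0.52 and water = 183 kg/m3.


Cement = water / (w/c)
= 183 / 0.52
= 351.9 kg/m3

351.9


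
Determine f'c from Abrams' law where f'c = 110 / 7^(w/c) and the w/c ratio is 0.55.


f'c = 110 / 7^0.55
= 110 / 2.916
= 37.72 MPa

37.72


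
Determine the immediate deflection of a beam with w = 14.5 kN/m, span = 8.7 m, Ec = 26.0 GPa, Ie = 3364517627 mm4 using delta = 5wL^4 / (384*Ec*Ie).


Convert: L = 8.7 m = 8700 mm, Ec = 26.0 GPa = 26000 MPa
delta = 5 * 14.5 * 8700^4 / (384 * 26000 * 3364517627)
= 12.36 mm

12.36


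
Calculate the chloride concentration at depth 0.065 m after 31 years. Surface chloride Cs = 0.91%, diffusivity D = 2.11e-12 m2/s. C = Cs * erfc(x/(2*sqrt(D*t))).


t_seconds = 31 * 365.25 * 24 * 3600 = 978285600.0 s
arg = 0.065 / (2 * sqrt(2.11e-12 * 978285600.0))
= 0.7153
erfc(0.7153) = 0.3117
C = 0.91 * 0.3117 = 0.2837%

0.2837


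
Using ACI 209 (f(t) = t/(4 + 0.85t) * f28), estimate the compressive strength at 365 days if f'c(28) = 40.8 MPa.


f(365) = 365 / (4 + 0.85 * 365) * 40.8
= 365 / 314.25 * 40.8
= 47.39 MPa

47.39


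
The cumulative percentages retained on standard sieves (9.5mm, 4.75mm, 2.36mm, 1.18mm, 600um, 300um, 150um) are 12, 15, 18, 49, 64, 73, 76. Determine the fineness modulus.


FM = sum(cumulative % retained) / 100
= 307 / 100
= 3.07

3.07


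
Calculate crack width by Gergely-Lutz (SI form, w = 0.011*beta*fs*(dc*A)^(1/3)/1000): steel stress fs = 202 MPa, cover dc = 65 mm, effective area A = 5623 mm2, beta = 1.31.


w = 0.011 * beta * fs * (dc * A)^(1/3) / 1000
= 0.011 * 1.31 * 202 * (65 * 5623)^(1/3) / 1000
= 0.208 mm

0.208


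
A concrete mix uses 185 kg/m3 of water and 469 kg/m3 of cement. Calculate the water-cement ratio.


w/c = water / cement
w/c = 185 / 469 = 0.394

0.394


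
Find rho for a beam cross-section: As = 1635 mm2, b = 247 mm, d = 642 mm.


rho = As / (b * d)
= 1635 / (247 * 642)
= 0.0103

0.0103


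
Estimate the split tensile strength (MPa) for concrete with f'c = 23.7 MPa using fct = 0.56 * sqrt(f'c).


fct = 0.56 * sqrt(23.7)
= 0.56 * 4.868
= 2.726 MPa

2.726


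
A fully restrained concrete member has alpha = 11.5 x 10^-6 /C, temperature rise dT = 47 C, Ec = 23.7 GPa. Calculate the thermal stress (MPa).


sigma = alpha * dT * Ec
= 11.5e-6 * 47 * 23.7 * 1000
= 12.81 MPa

12.81


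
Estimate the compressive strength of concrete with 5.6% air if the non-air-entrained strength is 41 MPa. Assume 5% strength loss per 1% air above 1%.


Strength loss = (5.6 - 1) * 5 = 23.0%
f'c = 41 * (1 - 23.0/100)
= 31.57 MPa

31.57


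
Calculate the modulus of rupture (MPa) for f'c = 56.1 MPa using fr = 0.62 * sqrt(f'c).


fr = 0.62 * sqrt(56.1)
= 4.644 MPa

4.644


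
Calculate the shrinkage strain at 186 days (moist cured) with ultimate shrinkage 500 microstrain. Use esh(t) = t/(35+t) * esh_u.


esh(186) = 186 / (35 + 186) * 500
= 186 / 221 * 500
= 420.8 microstrain

420.8


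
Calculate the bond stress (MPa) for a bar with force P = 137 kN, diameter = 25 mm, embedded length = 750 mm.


u = P / (pi * db * ld)
= 137 * 1000 / (pi * 25 * 750)
= 2.326 MPa

2.326


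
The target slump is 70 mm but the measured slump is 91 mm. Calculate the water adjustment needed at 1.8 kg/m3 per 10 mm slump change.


Difference = 70 - 91 = -21 mm
Water adjustment = -21 * 1.8 / 10 = -3.8 kg/m3

-3.8


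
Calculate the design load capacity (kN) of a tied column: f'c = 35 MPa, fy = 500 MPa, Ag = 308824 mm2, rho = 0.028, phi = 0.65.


Ast = rho * Ag = 0.028 * 308824 = 8647.072 mm2
phi*Pn = 0.65 * 0.80 * (0.85 * 35 * (308824 - 8647.072) + 500 * 8647.072) / 1000
= 6891.98 kN

6891.98


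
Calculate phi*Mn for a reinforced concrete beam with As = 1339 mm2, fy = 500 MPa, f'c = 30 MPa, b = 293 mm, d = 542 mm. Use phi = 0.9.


a = As * fy / (0.85 * f'c * b)
= 1339 * 500 / (0.85 * 30 * 293)
= 89.6072 mm
Mn = As * fy * (d - a/2) / 10^6
= 332.873 kN-m
phi*Mn = 0.9 * 332.873 = 299.59 kN-m

299.59


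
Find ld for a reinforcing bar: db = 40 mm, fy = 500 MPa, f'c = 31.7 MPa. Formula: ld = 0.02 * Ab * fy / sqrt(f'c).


Ab = pi * 40^2 / 4 = 1256.637 mm2
ld = 0.02 * 1256.637 * 500 / sqrt(31.7)
= 2231.9 mm

2231.9


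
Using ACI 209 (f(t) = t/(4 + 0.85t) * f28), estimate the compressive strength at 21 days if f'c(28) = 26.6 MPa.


f(21) = 21 / (4 + 0.85 * 21) * 26.6
= 21 / 21.85 * 26.6
= 25.57 MPa

25.57


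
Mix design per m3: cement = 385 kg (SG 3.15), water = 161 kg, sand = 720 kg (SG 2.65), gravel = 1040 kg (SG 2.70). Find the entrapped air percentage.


Vol cement = 385 / (3.15 * 1000) = 0.122222 m3
Vol water = 161 / 1000 = 0.161 m3
Vol sand = 720 / (2.65 * 1000) = 0.271698 m3
Vol gravel = 1040 / (2.70 * 1000) = 0.385185 m3
Total solid + water volume = 0.940106 m3
Air = (1 - 0.940106) * 100 = 5.99%

5.99


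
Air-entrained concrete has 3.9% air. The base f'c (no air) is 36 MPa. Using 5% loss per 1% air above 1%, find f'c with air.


Strength loss = (3.9 - 1) * 5 = 14.5%
f'c = 36 * (1 - 14.5/100)
= 30.78 MPa

30.78


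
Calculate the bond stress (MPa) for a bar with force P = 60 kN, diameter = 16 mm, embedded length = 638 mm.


u = P / (pi * db * ld)
= 60 * 1000 / (pi * 16 * 638)
= 1.871 MPa

1.871


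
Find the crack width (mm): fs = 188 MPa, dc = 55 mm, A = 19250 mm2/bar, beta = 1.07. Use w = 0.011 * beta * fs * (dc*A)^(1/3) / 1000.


w = 0.011 * beta * fs * (dc * A)^(1/3) / 1000
= 0.011 * 1.07 * 188 * (55 * 19250)^(1/3) / 1000
= 0.226 mm

0.226


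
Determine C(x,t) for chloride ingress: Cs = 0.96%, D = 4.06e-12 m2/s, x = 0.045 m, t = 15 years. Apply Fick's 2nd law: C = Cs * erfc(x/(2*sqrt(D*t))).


t_seconds = 15 * 365.25 * 24 * 3600 = 473364000.0 s
arg = 0.045 / (2 * sqrt(4.06e-12 * 473364000.0))
= 0.5132
erfc(0.5132) = 0.4679
C = 0.96 * 0.4679 = 0.4492%

0.4492


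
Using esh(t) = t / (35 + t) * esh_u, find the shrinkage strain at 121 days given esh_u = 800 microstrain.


esh(121) = 121 / (35 + 121) * 800
= 121 / 156 * 800
= 620.5 microstrain

620.5


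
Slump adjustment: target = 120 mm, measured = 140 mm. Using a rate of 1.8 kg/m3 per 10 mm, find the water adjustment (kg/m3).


Difference = 120 - 140 = -20 mm
Water adjustment = -20 * 1.8 / 10 = -3.6 kg/m3

-3.6


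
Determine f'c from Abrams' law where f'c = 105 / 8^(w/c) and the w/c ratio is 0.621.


f'c = 105 / 8^0.621
= 105 / 3.638
= 28.86 MPa

28.86


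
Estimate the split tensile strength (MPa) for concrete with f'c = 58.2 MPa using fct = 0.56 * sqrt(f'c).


fct = 0.56 * sqrt(58.2)
= 0.56 * 7.629
= 4.272 MPa

4.272


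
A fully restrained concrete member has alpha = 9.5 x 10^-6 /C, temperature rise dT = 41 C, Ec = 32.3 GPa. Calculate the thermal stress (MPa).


sigma = alpha * dT * Ec
= 9.5e-6 * 41 * 32.3 * 1000
= 12.581 MPa

12.581


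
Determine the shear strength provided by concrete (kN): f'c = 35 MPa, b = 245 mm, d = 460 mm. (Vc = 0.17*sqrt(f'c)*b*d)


Vc = 0.17 * sqrt(35) * 245 * 460 / 1000
= 113.35 kN

113.35


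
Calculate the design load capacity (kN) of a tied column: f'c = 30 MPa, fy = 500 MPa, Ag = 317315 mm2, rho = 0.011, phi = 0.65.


Ast = rho * Ag = 0.011 * 317315 = 3490.465 mm2
phi*Pn = 0.65 * 0.80 * (0.85 * 30 * (317315 - 3490.465) + 500 * 3490.465) / 1000
= 5068.83 kN

5068.83


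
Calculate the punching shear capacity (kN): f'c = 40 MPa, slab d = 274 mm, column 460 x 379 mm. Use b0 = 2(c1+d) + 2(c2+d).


b0 = 2*(460 + 274) + 2*(379 + 274) = 2774 mm
Vc = 0.33 * sqrt(40) * 2774 * 274 / 1000
= 1586.36 kN

1586.36


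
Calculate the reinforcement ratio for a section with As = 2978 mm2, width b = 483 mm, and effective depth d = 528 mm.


rho = As / (b * d)
= 2978 / (483 * 528)
= 0.0117

0.0117


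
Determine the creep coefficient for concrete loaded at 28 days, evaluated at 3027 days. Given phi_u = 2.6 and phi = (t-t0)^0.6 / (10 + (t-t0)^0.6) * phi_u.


dt = 3027 - 28 = 2999
phi = 2999^0.6 / (10 + 2999^0.6) * 2.6
= 2.403

2.403


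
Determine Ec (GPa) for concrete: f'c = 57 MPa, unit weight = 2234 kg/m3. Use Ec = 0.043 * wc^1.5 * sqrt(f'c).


Ec = 0.043 * 2234^1.5 * sqrt(57) / 1000
= 34.28 GPa

34.28


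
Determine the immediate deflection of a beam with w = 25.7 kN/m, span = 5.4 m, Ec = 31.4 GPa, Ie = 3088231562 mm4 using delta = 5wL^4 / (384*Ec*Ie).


Convert: L = 5.4 m = 5400 mm, Ec = 31.4 GPa = 31400 MPa
delta = 5 * 25.7 * 5400^4 / (384 * 31400 * 3088231562)
= 2.93 mm

2.93


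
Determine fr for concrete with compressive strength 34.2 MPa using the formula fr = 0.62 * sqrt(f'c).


fr = 0.62 * sqrt(34.2)
= 3.626 MPa

3.626


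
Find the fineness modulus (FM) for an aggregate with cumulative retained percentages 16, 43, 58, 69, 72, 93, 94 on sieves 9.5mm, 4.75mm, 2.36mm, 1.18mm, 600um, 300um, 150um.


FM = sum(cumulative % retained) / 100
= 445 / 100
= 4.45

4.45


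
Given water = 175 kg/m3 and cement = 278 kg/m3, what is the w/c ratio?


w/c = water / cement
w/c = 175 / 278 = 0.629

0.629


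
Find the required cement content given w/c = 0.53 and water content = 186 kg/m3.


Cement = water / (w/c)
= 186 / 0.53
= 350.9 kg/m3

350.9


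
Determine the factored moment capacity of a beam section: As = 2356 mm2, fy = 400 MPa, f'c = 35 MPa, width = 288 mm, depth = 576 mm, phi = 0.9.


a = As * fy / (0.85 * f'c * b)
= 2356 * 400 / (0.85 * 35 * 288)
= 109.9907 mm
Mn = As * fy * (d - a/2) / 10^6
= 490.9948 kN-m
phi*Mn = 0.9 * 490.9948 = 441.9 kN-m

441.9
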